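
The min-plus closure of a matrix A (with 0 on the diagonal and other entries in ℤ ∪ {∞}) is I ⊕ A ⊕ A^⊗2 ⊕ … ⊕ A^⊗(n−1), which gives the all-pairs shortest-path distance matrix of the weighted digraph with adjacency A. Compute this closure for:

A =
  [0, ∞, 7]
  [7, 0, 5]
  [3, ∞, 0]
Closure =
  [0, ∞, 7]
  [7, 0, 5]
  [3, ∞, 0]

This is the Floyd-Warshall all-pairs shortest-path computation. For each intermediate vertex k = 0, 1, …, 2, update dist[i][j] ← min(dist[i][j], dist[i][k] + dist[k][j]). The final matrix gives, for each (i, j), the minimum total weight of any directed path from i to j (possibly empty when i = j).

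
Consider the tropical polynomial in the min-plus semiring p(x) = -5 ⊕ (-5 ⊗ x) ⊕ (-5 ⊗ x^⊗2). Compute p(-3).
p(-3) = -11

A tropical monomial a ⊗ x^⊗i evaluates to a + i · x. Evaluating each term at x = -3:
  Term 0 contributes -5 + 0 · -3 = -5
  Term 1 contributes -5 + 1 · -3 = -8
  Term 2 contributes -5 + 2 · -3 = -11
p(-3) = ⊕ of these = min[-5, -8, -11] = -11.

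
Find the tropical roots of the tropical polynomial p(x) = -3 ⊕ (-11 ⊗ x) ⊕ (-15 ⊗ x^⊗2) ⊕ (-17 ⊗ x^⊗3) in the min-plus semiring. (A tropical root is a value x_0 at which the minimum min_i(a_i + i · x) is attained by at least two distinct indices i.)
Roots: {2, 4, 8}

Each tropical root is a break point of the lower envelope of the lines y = a_i + i · x (there are 4 lines, with slopes 0, 1, ..., 3). Only the lines that attain the minimum somewhere contribute to roots; other lines are dominated. Here the surviving (envelope) indices are i = 3, i = 2, i = 1, i = 0.
Intersections between consecutive envelope lines give the roots: for adjacent envelope indices i < j the intersection is x = (a_i − a_j) / (j − i). Reading off the sorted break points: {2, 4, 8}.
Verification: at each break x_0, at least two indices attain the minimum of min_i(a_i + i · x_0).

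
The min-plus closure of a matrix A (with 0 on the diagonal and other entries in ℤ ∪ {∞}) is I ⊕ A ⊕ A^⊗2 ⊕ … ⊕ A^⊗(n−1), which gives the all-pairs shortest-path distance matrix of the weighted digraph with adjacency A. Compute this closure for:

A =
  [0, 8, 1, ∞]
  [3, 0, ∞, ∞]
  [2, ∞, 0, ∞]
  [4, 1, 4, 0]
Closure =
  [0, 8, 1, ∞]
  [3, 0, 4, ∞]
  [2, 10, 0, ∞]
  [4, 1, 4, 0]

This is the Floyd-Warshall all-pairs shortest-path computation. For each intermediate vertex k = 0, 1, …, 3, update dist[i][j] ← min(dist[i][j], dist[i][k] + dist[k][j]). The final matrix gives, for each (i, j), the minimum total weight of any directed path from i to j (possibly empty when i = j).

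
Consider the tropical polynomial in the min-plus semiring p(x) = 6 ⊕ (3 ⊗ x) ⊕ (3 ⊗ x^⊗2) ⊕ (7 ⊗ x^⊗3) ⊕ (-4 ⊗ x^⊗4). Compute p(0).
p(0) = -4

A tropical monomial a ⊗ x^⊗i evaluates to a + i · x. Evaluating each term at x = 0:
  Term 0 contributes 6 + 0 · 0 = 6
  Term 1 contributes 3 + 1 · 0 = 3
  Term 2 contributes 3 + 2 · 0 = 3
  Term 3 contributes 7 + 3 · 0 = 7
  Term 4 contributes -4 + 4 · 0 = -4
p(0) = ⊕ of these = min[6, 3, 3, 7, -4] = -4.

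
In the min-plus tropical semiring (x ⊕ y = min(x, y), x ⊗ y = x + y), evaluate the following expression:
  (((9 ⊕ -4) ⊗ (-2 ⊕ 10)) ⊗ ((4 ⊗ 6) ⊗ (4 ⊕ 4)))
(((9 ⊕ -4) ⊗ (-2 ⊕ 10)) ⊗ ((4 ⊗ 6) ⊗ (4 ⊕ 4))) = 8

Expand innermost to outermost. Recall ⊕ takes the minimum of its arguments and ⊗ takes their sum. Working out the expression (((9 ⊕ -4) ⊗ (-2 ⊕ 10)) ⊗ ((4 ⊗ 6) ⊗ (4 ⊕ 4))) gives 8.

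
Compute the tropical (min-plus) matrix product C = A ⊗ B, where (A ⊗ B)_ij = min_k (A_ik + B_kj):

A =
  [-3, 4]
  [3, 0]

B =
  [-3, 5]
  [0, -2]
A ⊗ B =
  [-6, 2]
  [0, -2]

Apply the min-plus product entry-by-entry:
  C[0][0] = min over k of (A[0][0] + B[0][0] = -3 + -3 = -6, A[0][1] + B[1][0] = 4 + 0 = 4) = -6 (attained at k = 0)
  C[0][1] = min over k of (A[0][0] + B[0][1] = -3 + 5 = 2, A[0][1] + B[1][1] = 4 + -2 = 2) = 2 (attained at k = 0)
  C[1][0] = min over k of (A[1][0] + B[0][0] = 3 + -3 = 0, A[1][1] + B[1][0] = 0 + 0 = 0) = 0 (attained at k = 0)
  C[1][1] = min over k of (A[1][0] + B[0][1] = 3 + 5 = 8, A[1][1] + B[1][1] = 0 + -2 = -2) = -2 (attained at k = 1)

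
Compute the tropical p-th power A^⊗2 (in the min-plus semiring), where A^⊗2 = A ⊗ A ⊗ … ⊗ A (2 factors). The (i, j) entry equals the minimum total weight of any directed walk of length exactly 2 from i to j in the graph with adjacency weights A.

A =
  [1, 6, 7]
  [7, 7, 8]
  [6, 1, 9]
A^⊗2 =
  [2, 7, 8]
  [8, 9, 14]
  [7, 8, 9]

Each entry (A^⊗2)_ij equals the minimum over all length-2 walks i = v_0 → v_1 → … → v_2 = j of Σ_t A[v_t][v_{t+1}]. For example, for (i, j) = (0, 2) we minimise over 3 possible intermediate vertex sequences; the minimum is 8, attained along the walk 0 → 0 → 2.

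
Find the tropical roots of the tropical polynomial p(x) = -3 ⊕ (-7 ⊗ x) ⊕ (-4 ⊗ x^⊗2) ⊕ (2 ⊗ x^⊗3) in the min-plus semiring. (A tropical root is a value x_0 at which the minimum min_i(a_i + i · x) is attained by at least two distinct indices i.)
Roots: {-6, -3, 4}

Each tropical root is a break point of the lower envelope of the lines y = a_i + i · x (there are 4 lines, with slopes 0, 1, ..., 3). Only the lines that attain the minimum somewhere contribute to roots; other lines are dominated. Here the surviving (envelope) indices are i = 3, i = 2, i = 1, i = 0.
Intersections between consecutive envelope lines give the roots: for adjacent envelope indices i < j the intersection is x = (a_i − a_j) / (j − i). Reading off the sorted break points: {-6, -3, 4}.
Verification: at each break x_0, at least two indices attain the minimum of min_i(a_i + i · x_0).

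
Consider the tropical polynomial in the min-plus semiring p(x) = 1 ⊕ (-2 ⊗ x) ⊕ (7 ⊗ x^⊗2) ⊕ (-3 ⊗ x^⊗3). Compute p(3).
p(3) = 1

A tropical monomial a ⊗ x^⊗i evaluates to a + i · x. Evaluating each term at x = 3:
  Term 0 contributes 1 + 0 · 3 = 1
  Term 1 contributes -2 + 1 · 3 = 1
  Term 2 contributes 7 + 2 · 3 = 13
  Term 3 contributes -3 + 3 · 3 = 6
p(3) = ⊕ of these = min[1, 1, 13, 6] = 1.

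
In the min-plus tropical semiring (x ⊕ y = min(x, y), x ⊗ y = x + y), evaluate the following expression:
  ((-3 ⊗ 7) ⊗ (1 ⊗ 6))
((-3 ⊗ 7) ⊗ (1 ⊗ 6)) = 11

Expand innermost to outermost. Recall ⊕ takes the minimum of its arguments and ⊗ takes their sum. Working out the expression ((-3 ⊗ 7) ⊗ (1 ⊗ 6)) gives 11.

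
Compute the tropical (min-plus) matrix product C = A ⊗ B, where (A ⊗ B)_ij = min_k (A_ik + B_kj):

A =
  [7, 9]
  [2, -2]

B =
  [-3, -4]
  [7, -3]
A ⊗ B =
  [4, 3]
  [-1, -5]

Apply the min-plus product entry-by-entry:
  C[0][0] = min over k of (A[0][0] + B[0][0] = 7 + -3 = 4, A[0][1] + B[1][0] = 9 + 7 = 16) = 4 (attained at k = 0)
  C[0][1] = min over k of (A[0][0] + B[0][1] = 7 + -4 = 3, A[0][1] + B[1][1] = 9 + -3 = 6) = 3 (attained at k = 0)
  C[1][0] = min over k of (A[1][0] + B[0][0] = 2 + -3 = -1, A[1][1] + B[1][0] = -2 + 7 = 5) = -1 (attained at k = 0)
  C[1][1] = min over k of (A[1][0] + B[0][1] = 2 + -4 = -2, A[1][1] + B[1][1] = -2 + -3 = -5) = -5 (attained at k = 1)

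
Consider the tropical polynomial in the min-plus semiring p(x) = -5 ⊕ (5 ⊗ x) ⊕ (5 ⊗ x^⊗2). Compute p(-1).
p(-1) = -5

A tropical monomial a ⊗ x^⊗i evaluates to a + i · x. Evaluating each term at x = -1:
  Term 0 contributes -5 + 0 · -1 = -5
  Term 1 contributes 5 + 1 · -1 = 4
  Term 2 contributes 5 + 2 · -1 = 3
p(-1) = ⊕ of these = min[-5, 4, 3] = -5.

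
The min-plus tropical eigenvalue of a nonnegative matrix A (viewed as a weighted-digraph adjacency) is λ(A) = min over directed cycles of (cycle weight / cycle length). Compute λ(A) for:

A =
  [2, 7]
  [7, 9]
λ(A) = 2

Enumerate directed cycles and compute their means (weight / length). Sample:
  cycle 0 → 0: weight = 2, length = 1, mean = 2/1 ≈ 2.000
  cycle 1 → 1: weight = 9, length = 1, mean = 9/1 ≈ 9.000
  cycle 0 → 1 → 0: weight = 14, length = 2, mean = 14/2 ≈ 7.000
  cycle 1 → 0 → 1: weight = 14, length = 2, mean = 14/2 ≈ 7.000
Minimum mean = 2.000, attained e.g. along the cycle 0 → 0 with weight 2 and length 1. So λ(A) = 2/1 = 2.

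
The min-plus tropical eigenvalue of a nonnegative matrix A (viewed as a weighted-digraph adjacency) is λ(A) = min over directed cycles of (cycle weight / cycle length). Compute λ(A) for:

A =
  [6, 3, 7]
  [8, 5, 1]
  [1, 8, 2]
λ(A) = 5/3

Enumerate directed cycles and compute their means (weight / length). Sample:
  cycle 0 → 0: weight = 6, length = 1, mean = 6/1 ≈ 6.000
  cycle 1 → 1: weight = 5, length = 1, mean = 5/1 ≈ 5.000
  cycle 2 → 2: weight = 2, length = 1, mean = 2/1 ≈ 2.000
  cycle 0 → 1 → 0: weight = 11, length = 2, mean = 11/2 ≈ 5.500
  cycle 0 → 2 → 0: weight = 8, length = 2, mean = 8/2 ≈ 4.000
  cycle 1 → 0 → 1: weight = 11, length = 2, mean = 11/2 ≈ 5.500
Minimum mean = 1.667, attained e.g. along the cycle 0 → 1 → 2 → 0 with weight 5 and length 3. So λ(A) = 5/3 = 5/3.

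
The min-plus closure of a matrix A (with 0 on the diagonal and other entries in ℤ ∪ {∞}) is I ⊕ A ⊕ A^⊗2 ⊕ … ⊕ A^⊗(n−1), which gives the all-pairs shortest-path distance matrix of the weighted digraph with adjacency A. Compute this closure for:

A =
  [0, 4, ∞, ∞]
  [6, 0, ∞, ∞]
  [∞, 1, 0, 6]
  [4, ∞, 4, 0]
Closure =
  [0, 4, ∞, ∞]
  [6, 0, ∞, ∞]
  [7, 1, 0, 6]
  [4, 5, 4, 0]

This is the Floyd-Warshall all-pairs shortest-path computation. For each intermediate vertex k = 0, 1, …, 3, update dist[i][j] ← min(dist[i][j], dist[i][k] + dist[k][j]). The final matrix gives, for each (i, j), the minimum total weight of any directed path from i to j (possibly empty when i = j).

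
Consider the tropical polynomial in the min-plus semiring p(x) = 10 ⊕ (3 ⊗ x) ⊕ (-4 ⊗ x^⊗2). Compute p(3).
p(3) = 2

A tropical monomial a ⊗ x^⊗i evaluates to a + i · x. Evaluating each term at x = 3:
  Term 0 contributes 10 + 0 · 3 = 10
  Term 1 contributes 3 + 1 · 3 = 6
  Term 2 contributes -4 + 2 · 3 = 2
p(3) = ⊕ of these = min[10, 6, 2] = 2.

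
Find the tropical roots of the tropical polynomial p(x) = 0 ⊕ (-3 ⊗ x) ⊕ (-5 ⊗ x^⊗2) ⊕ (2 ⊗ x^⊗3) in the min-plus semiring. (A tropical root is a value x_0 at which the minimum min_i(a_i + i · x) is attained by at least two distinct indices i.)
Roots: {-7, 2, 3}

Each tropical root is a break point of the lower envelope of the lines y = a_i + i · x (there are 4 lines, with slopes 0, 1, ..., 3). Only the lines that attain the minimum somewhere contribute to roots; other lines are dominated. Here the surviving (envelope) indices are i = 3, i = 2, i = 1, i = 0.
Intersections between consecutive envelope lines give the roots: for adjacent envelope indices i < j the intersection is x = (a_i − a_j) / (j − i). Reading off the sorted break points: {-7, 2, 3}.
Verification: at each break x_0, at least two indices attain the minimum of min_i(a_i + i · x_0).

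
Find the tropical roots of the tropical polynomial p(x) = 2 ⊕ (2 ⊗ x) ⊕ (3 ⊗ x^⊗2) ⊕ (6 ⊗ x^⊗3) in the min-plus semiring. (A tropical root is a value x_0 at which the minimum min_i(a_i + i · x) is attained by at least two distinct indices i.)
Roots: {-3, -1, 0}

Each tropical root is a break point of the lower envelope of the lines y = a_i + i · x (there are 4 lines, with slopes 0, 1, ..., 3). Only the lines that attain the minimum somewhere contribute to roots; other lines are dominated. Here the surviving (envelope) indices are i = 3, i = 2, i = 1, i = 0.
Intersections between consecutive envelope lines give the roots: for adjacent envelope indices i < j the intersection is x = (a_i − a_j) / (j − i). Reading off the sorted break points: {-3, -1, 0}.
Verification: at each break x_0, at least two indices attain the minimum of min_i(a_i + i · x_0).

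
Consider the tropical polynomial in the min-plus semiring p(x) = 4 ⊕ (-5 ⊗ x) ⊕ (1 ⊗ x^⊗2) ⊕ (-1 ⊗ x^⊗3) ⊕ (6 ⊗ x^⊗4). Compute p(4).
p(4) = -1

A tropical monomial a ⊗ x^⊗i evaluates to a + i · x. Evaluating each term at x = 4:
  Term 0 contributes 4 + 0 · 4 = 4
  Term 1 contributes -5 + 1 · 4 = -1
  Term 2 contributes 1 + 2 · 4 = 9
  Term 3 contributes -1 + 3 · 4 = 11
  Term 4 contributes 6 + 4 · 4 = 22
p(4) = ⊕ of these = min[4, -1, 9, 11, 22] = -1.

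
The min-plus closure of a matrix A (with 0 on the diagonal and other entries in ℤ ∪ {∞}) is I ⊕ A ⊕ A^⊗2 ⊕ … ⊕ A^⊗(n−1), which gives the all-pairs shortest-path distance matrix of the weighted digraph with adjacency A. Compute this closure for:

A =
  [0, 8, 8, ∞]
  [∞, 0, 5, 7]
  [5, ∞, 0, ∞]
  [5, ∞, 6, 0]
Closure =
  [0, 8, 8, 15]
  [10, 0, 5, 7]
  [5, 13, 0, 20]
  [5, 13, 6, 0]

This is the Floyd-Warshall all-pairs shortest-path computation. For each intermediate vertex k = 0, 1, …, 3, update dist[i][j] ← min(dist[i][j], dist[i][k] + dist[k][j]). The final matrix gives, for each (i, j), the minimum total weight of any directed path from i to j (possibly empty when i = j).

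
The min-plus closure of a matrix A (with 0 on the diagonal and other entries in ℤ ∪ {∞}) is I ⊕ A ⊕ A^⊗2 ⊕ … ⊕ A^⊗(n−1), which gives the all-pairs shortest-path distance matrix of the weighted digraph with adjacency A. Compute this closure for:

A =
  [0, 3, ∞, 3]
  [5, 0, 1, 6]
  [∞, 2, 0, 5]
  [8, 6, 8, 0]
Closure =
  [0, 3, 4, 3]
  [5, 0, 1, 6]
  [7, 2, 0, 5]
  [8, 6, 7, 0]

This is the Floyd-Warshall all-pairs shortest-path computation. For each intermediate vertex k = 0, 1, …, 3, update dist[i][j] ← min(dist[i][j], dist[i][k] + dist[k][j]). The final matrix gives, for each (i, j), the minimum total weight of any directed path from i to j (possibly empty when i = j).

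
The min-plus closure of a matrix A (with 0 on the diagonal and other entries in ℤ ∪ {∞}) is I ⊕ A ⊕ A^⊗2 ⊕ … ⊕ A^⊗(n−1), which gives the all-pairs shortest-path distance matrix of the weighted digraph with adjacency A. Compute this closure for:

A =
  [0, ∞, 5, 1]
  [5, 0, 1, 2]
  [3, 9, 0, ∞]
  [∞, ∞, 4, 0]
Closure =
  [0, 14, 5, 1]
  [4, 0, 1, 2]
  [3, 9, 0, 4]
  [7, 13, 4, 0]

This is the Floyd-Warshall all-pairs shortest-path computation. For each intermediate vertex k = 0, 1, …, 3, update dist[i][j] ← min(dist[i][j], dist[i][k] + dist[k][j]). The final matrix gives, for each (i, j), the minimum total weight of any directed path from i to j (possibly empty when i = j).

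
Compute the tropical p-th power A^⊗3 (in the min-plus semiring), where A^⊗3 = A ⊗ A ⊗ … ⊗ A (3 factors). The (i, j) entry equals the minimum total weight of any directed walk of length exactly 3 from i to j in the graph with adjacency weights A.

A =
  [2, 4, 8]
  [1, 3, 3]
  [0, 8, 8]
A^⊗3 =
  [6, 8, 9]
  [5, 7, 8]
  [4, 6, 7]

Each entry (A^⊗3)_ij equals the minimum over all length-3 walks i = v_0 → v_1 → … → v_3 = j of Σ_t A[v_t][v_{t+1}]. For example, for (i, j) = (0, 2) we minimise over 9 possible intermediate vertex sequences; the minimum is 9, attained along the walk 0 → 0 → 1 → 2.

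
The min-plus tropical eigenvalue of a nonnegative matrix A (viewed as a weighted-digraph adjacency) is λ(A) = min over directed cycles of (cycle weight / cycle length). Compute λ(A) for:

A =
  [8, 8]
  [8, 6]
λ(A) = 6

Enumerate directed cycles and compute their means (weight / length). Sample:
  cycle 0 → 0: weight = 8, length = 1, mean = 8/1 ≈ 8.000
  cycle 1 → 1: weight = 6, length = 1, mean = 6/1 ≈ 6.000
  cycle 0 → 1 → 0: weight = 16, length = 2, mean = 16/2 ≈ 8.000
  cycle 1 → 0 → 1: weight = 16, length = 2, mean = 16/2 ≈ 8.000
Minimum mean = 6.000, attained e.g. along the cycle 1 → 1 with weight 6 and length 1. So λ(A) = 6/1 = 6.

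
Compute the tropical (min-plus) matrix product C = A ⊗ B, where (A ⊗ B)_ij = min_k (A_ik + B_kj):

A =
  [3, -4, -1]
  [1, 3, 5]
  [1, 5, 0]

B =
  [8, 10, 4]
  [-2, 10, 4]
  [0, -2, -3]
A ⊗ B =
  [-6, -3, -4]
  [1, 3, 2]
  [0, -2, -3]

Apply the min-plus product entry-by-entry:
  C[0][0] = min over k of (A[0][0] + B[0][0] = 3 + 8 = 11, A[0][1] + B[1][0] = -4 + -2 = -6, A[0][2] + B[2][0] = -1 + 0 = -1) = -6 (attained at k = 1)
  C[0][1] = min over k of (A[0][0] + B[0][1] = 3 + 10 = 13, A[0][1] + B[1][1] = -4 + 10 = 6, A[0][2] + B[2][1] = -1 + -2 = -3) = -3 (attained at k = 2)
  C[0][2] = min over k of (A[0][0] + B[0][2] = 3 + 4 = 7, A[0][1] + B[1][2] = -4 + 4 = 0, A[0][2] + B[2][2] = -1 + -3 = -4) = -4 (attained at k = 2)
  C[1][0] = min over k of (A[1][0] + B[0][0] = 1 + 8 = 9, A[1][1] + B[1][0] = 3 + -2 = 1, A[1][2] + B[2][0] = 5 + 0 = 5) = 1 (attained at k = 1)
  C[1][1] = min over k of (A[1][0] + B[0][1] = 1 + 10 = 11, A[1][1] + B[1][1] = 3 + 10 = 13, A[1][2] + B[2][1] = 5 + -2 = 3) = 3 (attained at k = 2)
  C[1][2] = min over k of (A[1][0] + B[0][2] = 1 + 4 = 5, A[1][1] + B[1][2] = 3 + 4 = 7, A[1][2] + B[2][2] = 5 + -3 = 2) = 2 (attained at k = 2)
  C[2][0] = min over k of (A[2][0] + B[0][0] = 1 + 8 = 9, A[2][1] + B[1][0] = 5 + -2 = 3, A[2][2] + B[2][0] = 0 + 0 = 0) = 0 (attained at k = 2)
  C[2][1] = min over k of (A[2][0] + B[0][1] = 1 + 10 = 11, A[2][1] + B[1][1] = 5 + 10 = 15, A[2][2] + B[2][1] = 0 + -2 = -2) = -2 (attained at k = 2)
  C[2][2] = min over k of (A[2][0] + B[0][2] = 1 + 4 = 5, A[2][1] + B[1][2] = 5 + 4 = 9, A[2][2] + B[2][2] = 0 + -3 = -3) = -3 (attained at k = 2)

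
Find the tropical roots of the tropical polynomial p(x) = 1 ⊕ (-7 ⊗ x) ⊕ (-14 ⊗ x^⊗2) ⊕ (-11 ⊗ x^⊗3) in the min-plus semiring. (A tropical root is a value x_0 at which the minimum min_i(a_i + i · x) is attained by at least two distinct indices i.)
Roots: {-3, 7, 8}

Each tropical root is a break point of the lower envelope of the lines y = a_i + i · x (there are 4 lines, with slopes 0, 1, ..., 3). Only the lines that attain the minimum somewhere contribute to roots; other lines are dominated. Here the surviving (envelope) indices are i = 3, i = 2, i = 1, i = 0.
Intersections between consecutive envelope lines give the roots: for adjacent envelope indices i < j the intersection is x = (a_i − a_j) / (j − i). Reading off the sorted break points: {-3, 7, 8}.
Verification: at each break x_0, at least two indices attain the minimum of min_i(a_i + i · x_0).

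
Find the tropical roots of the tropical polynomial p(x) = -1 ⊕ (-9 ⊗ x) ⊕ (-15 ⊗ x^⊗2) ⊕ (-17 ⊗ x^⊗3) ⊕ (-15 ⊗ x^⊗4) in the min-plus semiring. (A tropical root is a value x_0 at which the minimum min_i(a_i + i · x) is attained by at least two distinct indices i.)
Roots: {-2, 2, 6, 8}

Each tropical root is a break point of the lower envelope of the lines y = a_i + i · x (there are 5 lines, with slopes 0, 1, ..., 4). Only the lines that attain the minimum somewhere contribute to roots; other lines are dominated. Here the surviving (envelope) indices are i = 4, i = 3, i = 2, i = 1, i = 0.
Intersections between consecutive envelope lines give the roots: for adjacent envelope indices i < j the intersection is x = (a_i − a_j) / (j − i). Reading off the sorted break points: {-2, 2, 6, 8}.
Verification: at each break x_0, at least two indices attain the minimum of min_i(a_i + i · x_0).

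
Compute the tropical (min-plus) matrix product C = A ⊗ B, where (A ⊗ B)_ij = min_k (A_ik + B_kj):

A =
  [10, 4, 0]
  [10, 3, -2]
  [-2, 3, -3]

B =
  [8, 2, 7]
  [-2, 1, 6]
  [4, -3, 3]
A ⊗ B =
  [2, -3, 3]
  [1, -5, 1]
  [1, -6, 0]

Apply the min-plus product entry-by-entry:
  C[0][0] = min over k of (A[0][0] + B[0][0] = 10 + 8 = 18, A[0][1] + B[1][0] = 4 + -2 = 2, A[0][2] + B[2][0] = 0 + 4 = 4) = 2 (attained at k = 1)
  C[0][1] = min over k of (A[0][0] + B[0][1] = 10 + 2 = 12, A[0][1] + B[1][1] = 4 + 1 = 5, A[0][2] + B[2][1] = 0 + -3 = -3) = -3 (attained at k = 2)
  C[0][2] = min over k of (A[0][0] + B[0][2] = 10 + 7 = 17, A[0][1] + B[1][2] = 4 + 6 = 10, A[0][2] + B[2][2] = 0 + 3 = 3) = 3 (attained at k = 2)
  C[1][0] = min over k of (A[1][0] + B[0][0] = 10 + 8 = 18, A[1][1] + B[1][0] = 3 + -2 = 1, A[1][2] + B[2][0] = -2 + 4 = 2) = 1 (attained at k = 1)
  C[1][1] = min over k of (A[1][0] + B[0][1] = 10 + 2 = 12, A[1][1] + B[1][1] = 3 + 1 = 4, A[1][2] + B[2][1] = -2 + -3 = -5) = -5 (attained at k = 2)
  C[1][2] = min over k of (A[1][0] + B[0][2] = 10 + 7 = 17, A[1][1] + B[1][2] = 3 + 6 = 9, A[1][2] + B[2][2] = -2 + 3 = 1) = 1 (attained at k = 2)
  C[2][0] = min over k of (A[2][0] + B[0][0] = -2 + 8 = 6, A[2][1] + B[1][0] = 3 + -2 = 1, A[2][2] + B[2][0] = -3 + 4 = 1) = 1 (attained at k = 1)
  C[2][1] = min over k of (A[2][0] + B[0][1] = -2 + 2 = 0, A[2][1] + B[1][1] = 3 + 1 = 4, A[2][2] + B[2][1] = -3 + -3 = -6) = -6 (attained at k = 2)
  C[2][2] = min over k of (A[2][0] + B[0][2] = -2 + 7 = 5, A[2][1] + B[1][2] = 3 + 6 = 9, A[2][2] + B[2][2] = -3 + 3 = 0) = 0 (attained at k = 2)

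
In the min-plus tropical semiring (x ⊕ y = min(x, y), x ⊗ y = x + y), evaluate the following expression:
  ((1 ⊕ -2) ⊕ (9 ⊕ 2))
((1 ⊕ -2) ⊕ (9 ⊕ 2)) = -2

Expand innermost to outermost. Recall ⊕ takes the minimum of its arguments and ⊗ takes their sum. Working out the expression ((1 ⊕ -2) ⊕ (9 ⊕ 2)) gives -2.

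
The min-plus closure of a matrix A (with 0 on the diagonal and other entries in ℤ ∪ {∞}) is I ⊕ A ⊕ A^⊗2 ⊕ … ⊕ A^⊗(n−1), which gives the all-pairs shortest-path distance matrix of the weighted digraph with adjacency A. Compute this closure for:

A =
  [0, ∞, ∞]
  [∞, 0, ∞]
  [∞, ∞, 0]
Closure =
  [0, ∞, ∞]
  [∞, 0, ∞]
  [∞, ∞, 0]

This is the Floyd-Warshall all-pairs shortest-path computation. For each intermediate vertex k = 0, 1, …, 2, update dist[i][j] ← min(dist[i][j], dist[i][k] + dist[k][j]). The final matrix gives, for each (i, j), the minimum total weight of any directed path from i to j (possibly empty when i = j).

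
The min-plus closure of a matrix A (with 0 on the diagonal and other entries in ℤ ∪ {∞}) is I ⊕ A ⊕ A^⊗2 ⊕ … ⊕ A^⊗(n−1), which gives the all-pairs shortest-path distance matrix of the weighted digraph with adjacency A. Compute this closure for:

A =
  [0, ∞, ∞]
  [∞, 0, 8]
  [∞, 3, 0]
Closure =
  [0, ∞, ∞]
  [∞, 0, 8]
  [∞, 3, 0]

This is the Floyd-Warshall all-pairs shortest-path computation. For each intermediate vertex k = 0, 1, …, 2, update dist[i][j] ← min(dist[i][j], dist[i][k] + dist[k][j]). The final matrix gives, for each (i, j), the minimum total weight of any directed path from i to j (possibly empty when i = j).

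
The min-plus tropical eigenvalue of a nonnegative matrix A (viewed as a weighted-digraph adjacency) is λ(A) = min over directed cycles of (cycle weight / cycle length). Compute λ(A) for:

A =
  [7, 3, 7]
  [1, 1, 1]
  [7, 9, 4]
λ(A) = 1

Enumerate directed cycles and compute their means (weight / length). Sample:
  cycle 0 → 0: weight = 7, length = 1, mean = 7/1 ≈ 7.000
  cycle 1 → 1: weight = 1, length = 1, mean = 1/1 ≈ 1.000
  cycle 2 → 2: weight = 4, length = 1, mean = 4/1 ≈ 4.000
  cycle 0 → 1 → 0: weight = 4, length = 2, mean = 4/2 ≈ 2.000
  cycle 0 → 2 → 0: weight = 14, length = 2, mean = 14/2 ≈ 7.000
  cycle 1 → 0 → 1: weight = 4, length = 2, mean = 4/2 ≈ 2.000
Minimum mean = 1.000, attained e.g. along the cycle 1 → 1 with weight 1 and length 1. So λ(A) = 1/1 = 1.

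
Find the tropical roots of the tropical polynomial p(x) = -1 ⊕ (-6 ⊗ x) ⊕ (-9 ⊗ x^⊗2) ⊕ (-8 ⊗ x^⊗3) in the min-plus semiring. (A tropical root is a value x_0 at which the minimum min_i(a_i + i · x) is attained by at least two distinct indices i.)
Roots: {-1, 3, 5}

Each tropical root is a break point of the lower envelope of the lines y = a_i + i · x (there are 4 lines, with slopes 0, 1, ..., 3). Only the lines that attain the minimum somewhere contribute to roots; other lines are dominated. Here the surviving (envelope) indices are i = 3, i = 2, i = 1, i = 0.
Intersections between consecutive envelope lines give the roots: for adjacent envelope indices i < j the intersection is x = (a_i − a_j) / (j − i). Reading off the sorted break points: {-1, 3, 5}.
Verification: at each break x_0, at least two indices attain the minimum of min_i(a_i + i · x_0).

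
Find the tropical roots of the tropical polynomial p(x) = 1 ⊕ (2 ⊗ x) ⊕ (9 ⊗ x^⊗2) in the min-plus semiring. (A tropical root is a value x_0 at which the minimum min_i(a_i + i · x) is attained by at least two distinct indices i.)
Roots: {-7, -1}

Each tropical root is a break point of the lower envelope of the lines y = a_i + i · x (there are 3 lines, with slopes 0, 1, ..., 2). Only the lines that attain the minimum somewhere contribute to roots; other lines are dominated. Here the surviving (envelope) indices are i = 2, i = 1, i = 0.
Intersections between consecutive envelope lines give the roots: for adjacent envelope indices i < j the intersection is x = (a_i − a_j) / (j − i). Reading off the sorted break points: {-7, -1}.
Verification: at each break x_0, at least two indices attain the minimum of min_i(a_i + i · x_0).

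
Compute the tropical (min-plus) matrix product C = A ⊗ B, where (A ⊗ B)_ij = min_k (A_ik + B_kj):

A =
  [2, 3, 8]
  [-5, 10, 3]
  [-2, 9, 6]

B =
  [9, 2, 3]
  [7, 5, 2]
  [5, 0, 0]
A ⊗ B =
  [10, 4, 5]
  [4, -3, -2]
  [7, 0, 1]

Apply the min-plus product entry-by-entry:
  C[0][0] = min over k of (A[0][0] + B[0][0] = 2 + 9 = 11, A[0][1] + B[1][0] = 3 + 7 = 10, A[0][2] + B[2][0] = 8 + 5 = 13) = 10 (attained at k = 1)
  C[0][1] = min over k of (A[0][0] + B[0][1] = 2 + 2 = 4, A[0][1] + B[1][1] = 3 + 5 = 8, A[0][2] + B[2][1] = 8 + 0 = 8) = 4 (attained at k = 0)
  C[0][2] = min over k of (A[0][0] + B[0][2] = 2 + 3 = 5, A[0][1] + B[1][2] = 3 + 2 = 5, A[0][2] + B[2][2] = 8 + 0 = 8) = 5 (attained at k = 0)
  C[1][0] = min over k of (A[1][0] + B[0][0] = -5 + 9 = 4, A[1][1] + B[1][0] = 10 + 7 = 17, A[1][2] + B[2][0] = 3 + 5 = 8) = 4 (attained at k = 0)
  C[1][1] = min over k of (A[1][0] + B[0][1] = -5 + 2 = -3, A[1][1] + B[1][1] = 10 + 5 = 15, A[1][2] + B[2][1] = 3 + 0 = 3) = -3 (attained at k = 0)
  C[1][2] = min over k of (A[1][0] + B[0][2] = -5 + 3 = -2, A[1][1] + B[1][2] = 10 + 2 = 12, A[1][2] + B[2][2] = 3 + 0 = 3) = -2 (attained at k = 0)
  C[2][0] = min over k of (A[2][0] + B[0][0] = -2 + 9 = 7, A[2][1] + B[1][0] = 9 + 7 = 16, A[2][2] + B[2][0] = 6 + 5 = 11) = 7 (attained at k = 0)
  C[2][1] = min over k of (A[2][0] + B[0][1] = -2 + 2 = 0, A[2][1] + B[1][1] = 9 + 5 = 14, A[2][2] + B[2][1] = 6 + 0 = 6) = 0 (attained at k = 0)
  C[2][2] = min over k of (A[2][0] + B[0][2] = -2 + 3 = 1, A[2][1] + B[1][2] = 9 + 2 = 11, A[2][2] + B[2][2] = 6 + 0 = 6) = 1 (attained at k = 0)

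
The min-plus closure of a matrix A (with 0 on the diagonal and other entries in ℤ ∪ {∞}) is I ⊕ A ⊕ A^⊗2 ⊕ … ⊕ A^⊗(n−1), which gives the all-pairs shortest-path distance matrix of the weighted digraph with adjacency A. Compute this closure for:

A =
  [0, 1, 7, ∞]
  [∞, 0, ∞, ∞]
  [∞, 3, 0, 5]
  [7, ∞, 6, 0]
Closure =
  [0, 1, 7, 12]
  [∞, 0, ∞, ∞]
  [12, 3, 0, 5]
  [7, 8, 6, 0]

This is the Floyd-Warshall all-pairs shortest-path computation. For each intermediate vertex k = 0, 1, …, 3, update dist[i][j] ← min(dist[i][j], dist[i][k] + dist[k][j]). The final matrix gives, for each (i, j), the minimum total weight of any directed path from i to j (possibly empty when i = j).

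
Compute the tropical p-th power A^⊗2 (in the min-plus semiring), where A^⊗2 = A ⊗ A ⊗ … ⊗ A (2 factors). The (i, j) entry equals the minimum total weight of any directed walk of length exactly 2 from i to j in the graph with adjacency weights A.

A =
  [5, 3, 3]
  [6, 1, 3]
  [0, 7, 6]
A^⊗2 =
  [3, 4, 6]
  [3, 2, 4]
  [5, 3, 3]

Each entry (A^⊗2)_ij equals the minimum over all length-2 walks i = v_0 → v_1 → … → v_2 = j of Σ_t A[v_t][v_{t+1}]. For example, for (i, j) = (0, 2) we minimise over 3 possible intermediate vertex sequences; the minimum is 6, attained along the walk 0 → 1 → 2.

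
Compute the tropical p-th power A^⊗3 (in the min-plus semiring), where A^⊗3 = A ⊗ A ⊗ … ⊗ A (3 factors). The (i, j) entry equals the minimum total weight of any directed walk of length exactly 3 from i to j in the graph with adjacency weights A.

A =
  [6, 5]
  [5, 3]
A^⊗3 =
  [13, 11]
  [11, 9]

Each entry (A^⊗3)_ij equals the minimum over all length-3 walks i = v_0 → v_1 → … → v_3 = j of Σ_t A[v_t][v_{t+1}]. For example, for (i, j) = (0, 1) we minimise over 4 possible intermediate vertex sequences; the minimum is 11, attained along the walk 0 → 1 → 1 → 1.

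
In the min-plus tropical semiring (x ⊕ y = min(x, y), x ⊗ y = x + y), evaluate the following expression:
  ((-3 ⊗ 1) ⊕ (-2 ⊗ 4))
((-3 ⊗ 1) ⊕ (-2 ⊗ 4)) = -2

Expand innermost to outermost. Recall ⊕ takes the minimum of its arguments and ⊗ takes their sum. Working out the expression ((-3 ⊗ 1) ⊕ (-2 ⊗ 4)) gives -2.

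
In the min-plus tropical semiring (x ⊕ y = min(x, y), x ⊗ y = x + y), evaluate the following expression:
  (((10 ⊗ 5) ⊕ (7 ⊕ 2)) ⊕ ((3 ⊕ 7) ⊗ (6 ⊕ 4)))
(((10 ⊗ 5) ⊕ (7 ⊕ 2)) ⊕ ((3 ⊕ 7) ⊗ (6 ⊕ 4))) = 2

Expand innermost to outermost. Recall ⊕ takes the minimum of its arguments and ⊗ takes their sum. Working out the expression (((10 ⊗ 5) ⊕ (7 ⊕ 2)) ⊕ ((3 ⊕ 7) ⊗ (6 ⊕ 4))) gives 2.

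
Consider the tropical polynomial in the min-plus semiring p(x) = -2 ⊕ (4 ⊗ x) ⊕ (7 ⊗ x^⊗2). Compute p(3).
p(3) = -2

A tropical monomial a ⊗ x^⊗i evaluates to a + i · x. Evaluating each term at x = 3:
  Term 0 contributes -2 + 0 · 3 = -2
  Term 1 contributes 4 + 1 · 3 = 7
  Term 2 contributes 7 + 2 · 3 = 13
p(3) = ⊕ of these = min[-2, 7, 13] = -2.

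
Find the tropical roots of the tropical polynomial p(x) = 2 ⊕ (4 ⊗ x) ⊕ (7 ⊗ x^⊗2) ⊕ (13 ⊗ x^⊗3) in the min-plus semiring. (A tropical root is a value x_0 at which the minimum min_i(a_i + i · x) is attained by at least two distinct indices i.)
Roots: {-6, -3, -2}

Each tropical root is a break point of the lower envelope of the lines y = a_i + i · x (there are 4 lines, with slopes 0, 1, ..., 3). Only the lines that attain the minimum somewhere contribute to roots; other lines are dominated. Here the surviving (envelope) indices are i = 3, i = 2, i = 1, i = 0.
Intersections between consecutive envelope lines give the roots: for adjacent envelope indices i < j the intersection is x = (a_i − a_j) / (j − i). Reading off the sorted break points: {-6, -3, -2}.
Verification: at each break x_0, at least two indices attain the minimum of min_i(a_i + i · x_0).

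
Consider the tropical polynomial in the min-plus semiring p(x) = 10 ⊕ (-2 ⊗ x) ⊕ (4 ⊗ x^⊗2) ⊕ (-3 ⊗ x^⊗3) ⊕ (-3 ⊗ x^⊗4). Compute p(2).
p(2) = 0

A tropical monomial a ⊗ x^⊗i evaluates to a + i · x. Evaluating each term at x = 2:
  Term 0 contributes 10 + 0 · 2 = 10
  Term 1 contributes -2 + 1 · 2 = 0
  Term 2 contributes 4 + 2 · 2 = 8
  Term 3 contributes -3 + 3 · 2 = 3
  Term 4 contributes -3 + 4 · 2 = 5
p(2) = ⊕ of these = min[10, 0, 8, 3, 5] = 0.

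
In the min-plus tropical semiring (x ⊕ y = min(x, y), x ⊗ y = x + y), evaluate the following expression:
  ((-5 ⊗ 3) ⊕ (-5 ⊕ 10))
((-5 ⊗ 3) ⊕ (-5 ⊕ 10)) = -5

Expand innermost to outermost. Recall ⊕ takes the minimum of its arguments and ⊗ takes their sum. Working out the expression ((-5 ⊗ 3) ⊕ (-5 ⊕ 10)) gives -5.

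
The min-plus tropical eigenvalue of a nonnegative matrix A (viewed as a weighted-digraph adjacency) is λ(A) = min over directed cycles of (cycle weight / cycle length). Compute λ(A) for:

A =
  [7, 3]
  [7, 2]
λ(A) = 2

Enumerate directed cycles and compute their means (weight / length). Sample:
  cycle 0 → 0: weight = 7, length = 1, mean = 7/1 ≈ 7.000
  cycle 1 → 1: weight = 2, length = 1, mean = 2/1 ≈ 2.000
  cycle 0 → 1 → 0: weight = 10, length = 2, mean = 10/2 ≈ 5.000
  cycle 1 → 0 → 1: weight = 10, length = 2, mean = 10/2 ≈ 5.000
Minimum mean = 2.000, attained e.g. along the cycle 1 → 1 with weight 2 and length 1. So λ(A) = 2/1 = 2.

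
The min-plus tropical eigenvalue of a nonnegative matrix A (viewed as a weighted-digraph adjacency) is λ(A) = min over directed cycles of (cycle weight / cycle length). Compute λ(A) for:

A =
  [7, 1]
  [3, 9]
λ(A) = 2

Enumerate directed cycles and compute their means (weight / length). Sample:
  cycle 0 → 0: weight = 7, length = 1, mean = 7/1 ≈ 7.000
  cycle 1 → 1: weight = 9, length = 1, mean = 9/1 ≈ 9.000
  cycle 0 → 1 → 0: weight = 4, length = 2, mean = 4/2 ≈ 2.000
  cycle 1 → 0 → 1: weight = 4, length = 2, mean = 4/2 ≈ 2.000
Minimum mean = 2.000, attained e.g. along the cycle 0 → 1 → 0 with weight 4 and length 2. So λ(A) = 4/2 = 2.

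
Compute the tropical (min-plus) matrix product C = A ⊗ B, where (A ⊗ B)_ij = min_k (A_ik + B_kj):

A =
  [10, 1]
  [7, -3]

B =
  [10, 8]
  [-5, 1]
A ⊗ B =
  [-4, 2]
  [-8, -2]

Apply the min-plus product entry-by-entry:
  C[0][0] = min over k of (A[0][0] + B[0][0] = 10 + 10 = 20, A[0][1] + B[1][0] = 1 + -5 = -4) = -4 (attained at k = 1)
  C[0][1] = min over k of (A[0][0] + B[0][1] = 10 + 8 = 18, A[0][1] + B[1][1] = 1 + 1 = 2) = 2 (attained at k = 1)
  C[1][0] = min over k of (A[1][0] + B[0][0] = 7 + 10 = 17, A[1][1] + B[1][0] = -3 + -5 = -8) = -8 (attained at k = 1)
  C[1][1] = min over k of (A[1][0] + B[0][1] = 7 + 8 = 15, A[1][1] + B[1][1] = -3 + 1 = -2) = -2 (attained at k = 1)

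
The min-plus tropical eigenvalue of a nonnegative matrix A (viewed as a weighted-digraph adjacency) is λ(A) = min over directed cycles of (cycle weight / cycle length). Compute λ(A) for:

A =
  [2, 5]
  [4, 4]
λ(A) = 2

Enumerate directed cycles and compute their means (weight / length). Sample:
  cycle 0 → 0: weight = 2, length = 1, mean = 2/1 ≈ 2.000
  cycle 1 → 1: weight = 4, length = 1, mean = 4/1 ≈ 4.000
  cycle 0 → 1 → 0: weight = 9, length = 2, mean = 9/2 ≈ 4.500
  cycle 1 → 0 → 1: weight = 9, length = 2, mean = 9/2 ≈ 4.500
Minimum mean = 2.000, attained e.g. along the cycle 0 → 0 with weight 2 and length 1. So λ(A) = 2/1 = 2.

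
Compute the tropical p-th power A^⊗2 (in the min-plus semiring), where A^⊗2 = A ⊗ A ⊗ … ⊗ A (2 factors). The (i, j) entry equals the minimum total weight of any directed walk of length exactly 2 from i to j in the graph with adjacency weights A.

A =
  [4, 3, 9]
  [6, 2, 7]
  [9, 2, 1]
A^⊗2 =
  [8, 5, 10]
  [8, 4, 8]
  [8, 3, 2]

Each entry (A^⊗2)_ij equals the minimum over all length-2 walks i = v_0 → v_1 → … → v_2 = j of Σ_t A[v_t][v_{t+1}]. For example, for (i, j) = (0, 2) we minimise over 3 possible intermediate vertex sequences; the minimum is 10, attained along the walk 0 → 1 → 2.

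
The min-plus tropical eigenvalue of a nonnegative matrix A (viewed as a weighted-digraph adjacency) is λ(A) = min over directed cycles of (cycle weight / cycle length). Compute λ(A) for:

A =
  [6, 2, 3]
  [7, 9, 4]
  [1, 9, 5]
λ(A) = 2

Enumerate directed cycles and compute their means (weight / length). Sample:
  cycle 0 → 0: weight = 6, length = 1, mean = 6/1 ≈ 6.000
  cycle 1 → 1: weight = 9, length = 1, mean = 9/1 ≈ 9.000
  cycle 2 → 2: weight = 5, length = 1, mean = 5/1 ≈ 5.000
  cycle 0 → 1 → 0: weight = 9, length = 2, mean = 9/2 ≈ 4.500
  cycle 0 → 2 → 0: weight = 4, length = 2, mean = 4/2 ≈ 2.000
  cycle 1 → 0 → 1: weight = 9, length = 2, mean = 9/2 ≈ 4.500
Minimum mean = 2.000, attained e.g. along the cycle 0 → 2 → 0 with weight 4 and length 2. So λ(A) = 4/2 = 2.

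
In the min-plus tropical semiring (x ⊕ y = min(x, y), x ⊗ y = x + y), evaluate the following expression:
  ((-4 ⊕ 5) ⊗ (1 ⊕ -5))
((-4 ⊕ 5) ⊗ (1 ⊕ -5)) = -9

Expand innermost to outermost. Recall ⊕ takes the minimum of its arguments and ⊗ takes their sum. Working out the expression ((-4 ⊕ 5) ⊗ (1 ⊕ -5)) gives -9.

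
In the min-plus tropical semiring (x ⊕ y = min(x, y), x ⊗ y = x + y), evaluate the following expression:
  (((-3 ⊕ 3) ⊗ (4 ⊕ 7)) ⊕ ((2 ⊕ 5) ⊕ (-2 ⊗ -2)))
(((-3 ⊕ 3) ⊗ (4 ⊕ 7)) ⊕ ((2 ⊕ 5) ⊕ (-2 ⊗ -2))) = -4

Expand innermost to outermost. Recall ⊕ takes the minimum of its arguments and ⊗ takes their sum. Working out the expression (((-3 ⊕ 3) ⊗ (4 ⊕ 7)) ⊕ ((2 ⊕ 5) ⊕ (-2 ⊗ -2))) gives -4.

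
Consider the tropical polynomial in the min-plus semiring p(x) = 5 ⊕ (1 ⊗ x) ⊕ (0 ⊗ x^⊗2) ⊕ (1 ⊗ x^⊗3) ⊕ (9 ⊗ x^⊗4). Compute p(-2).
p(-2) = -5

A tropical monomial a ⊗ x^⊗i evaluates to a + i · x. Evaluating each term at x = -2:
  Term 0 contributes 5 + 0 · -2 = 5
  Term 1 contributes 1 + 1 · -2 = -1
  Term 2 contributes 0 + 2 · -2 = -4
  Term 3 contributes 1 + 3 · -2 = -5
  Term 4 contributes 9 + 4 · -2 = 1
p(-2) = ⊕ of these = min[5, -1, -4, -5, 1] = -5.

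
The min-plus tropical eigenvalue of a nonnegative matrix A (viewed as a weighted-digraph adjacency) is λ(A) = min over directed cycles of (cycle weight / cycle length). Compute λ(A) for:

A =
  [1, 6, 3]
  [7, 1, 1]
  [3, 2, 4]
λ(A) = 1

Enumerate directed cycles and compute their means (weight / length). Sample:
  cycle 0 → 0: weight = 1, length = 1, mean = 1/1 ≈ 1.000
  cycle 1 → 1: weight = 1, length = 1, mean = 1/1 ≈ 1.000
  cycle 2 → 2: weight = 4, length = 1, mean = 4/1 ≈ 4.000
  cycle 0 → 1 → 0: weight = 13, length = 2, mean = 13/2 ≈ 6.500
  cycle 0 → 2 → 0: weight = 6, length = 2, mean = 6/2 ≈ 3.000
  cycle 1 → 0 → 1: weight = 13, length = 2, mean = 13/2 ≈ 6.500
Minimum mean = 1.000, attained e.g. along the cycle 0 → 0 with weight 1 and length 1. So λ(A) = 1/1 = 1.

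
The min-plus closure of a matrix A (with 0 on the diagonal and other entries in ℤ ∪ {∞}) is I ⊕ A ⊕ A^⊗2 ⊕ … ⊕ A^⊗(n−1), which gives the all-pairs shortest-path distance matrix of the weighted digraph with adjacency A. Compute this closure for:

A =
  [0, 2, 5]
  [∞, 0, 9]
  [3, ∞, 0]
Closure =
  [0, 2, 5]
  [12, 0, 9]
  [3, 5, 0]

This is the Floyd-Warshall all-pairs shortest-path computation. For each intermediate vertex k = 0, 1, …, 2, update dist[i][j] ← min(dist[i][j], dist[i][k] + dist[k][j]). The final matrix gives, for each (i, j), the minimum total weight of any directed path from i to j (possibly empty when i = j).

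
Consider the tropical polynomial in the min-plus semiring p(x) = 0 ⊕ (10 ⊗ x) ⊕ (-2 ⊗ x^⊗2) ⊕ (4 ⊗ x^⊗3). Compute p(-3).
p(-3) = -8

A tropical monomial a ⊗ x^⊗i evaluates to a + i · x. Evaluating each term at x = -3:
  Term 0 contributes 0 + 0 · -3 = 0
  Term 1 contributes 10 + 1 · -3 = 7
  Term 2 contributes -2 + 2 · -3 = -8
  Term 3 contributes 4 + 3 · -3 = -5
p(-3) = ⊕ of these = min[0, 7, -8, -5] = -8.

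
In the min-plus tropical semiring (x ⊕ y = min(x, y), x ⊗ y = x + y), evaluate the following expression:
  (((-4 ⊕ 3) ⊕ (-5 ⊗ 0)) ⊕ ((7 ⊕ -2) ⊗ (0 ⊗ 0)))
(((-4 ⊕ 3) ⊕ (-5 ⊗ 0)) ⊕ ((7 ⊕ -2) ⊗ (0 ⊗ 0))) = -5

Expand innermost to outermost. Recall ⊕ takes the minimum of its arguments and ⊗ takes their sum. Working out the expression (((-4 ⊕ 3) ⊕ (-5 ⊗ 0)) ⊕ ((7 ⊕ -2) ⊗ (0 ⊗ 0))) gives -5.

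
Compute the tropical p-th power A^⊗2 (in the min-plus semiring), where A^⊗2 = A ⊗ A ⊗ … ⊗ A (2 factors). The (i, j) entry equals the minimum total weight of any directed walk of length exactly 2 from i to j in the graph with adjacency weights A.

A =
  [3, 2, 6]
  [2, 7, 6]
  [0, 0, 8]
A^⊗2 =
  [4, 5, 8]
  [5, 4, 8]
  [2, 2, 6]

Each entry (A^⊗2)_ij equals the minimum over all length-2 walks i = v_0 → v_1 → … → v_2 = j of Σ_t A[v_t][v_{t+1}]. For example, for (i, j) = (0, 2) we minimise over 3 possible intermediate vertex sequences; the minimum is 8, attained along the walk 0 → 1 → 2.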